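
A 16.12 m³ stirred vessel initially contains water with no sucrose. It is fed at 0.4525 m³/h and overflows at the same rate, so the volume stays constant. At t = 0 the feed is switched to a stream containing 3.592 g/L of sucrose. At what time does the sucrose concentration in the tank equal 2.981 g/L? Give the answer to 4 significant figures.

63.10 h

Species balance on the tank: V dC/dt = Q(C_in − C), so τ = V/Q = 35.6243 h.
C(t) = C_in + (C₀ − C_in) e^(−t/τ). Set C = 2.981 and solve for t:
e^(−t/τ) = (C − C_in)/(C₀ − C_in) = (2.981 − 3.592)/(0 − 3.592) = 0.170100
t = −τ ln(…) = 35.6243 × 1.77137 = 63.1037 h.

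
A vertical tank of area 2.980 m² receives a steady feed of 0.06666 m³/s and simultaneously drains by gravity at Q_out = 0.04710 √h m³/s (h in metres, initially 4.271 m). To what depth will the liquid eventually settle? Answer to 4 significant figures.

2.003 m

A dh/dt = Q_in − 0.04710 √h. Steady state requires inflow = outflow:
Q_in = 0.04710 √h_ss ⇒ √h_ss = 0.06666/0.04710 = 1.41529.
h_ss = 1.41529² = 2.00304 m. (Since h₀ = 4.271 m > h_ss, the level will fall toward this value.)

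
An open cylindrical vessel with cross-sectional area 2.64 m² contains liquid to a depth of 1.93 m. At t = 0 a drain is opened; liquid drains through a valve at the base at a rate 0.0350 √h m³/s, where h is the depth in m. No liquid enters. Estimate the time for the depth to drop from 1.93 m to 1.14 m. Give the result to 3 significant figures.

48.5 s

Mass balance (ρ constant): A dh/dt = −0.0350 √h.
This is separable: 2 d(√h)/dt = −0.0350/A, so √h = √h₀ − (0.0350/(2A)) t.
t = 2A(√h₀ − √h)/0.0350 = 2·2.64·(√1.93 − √1.14)/0.0350
  = 5.2800 × (1.3892 − 1.0677) / 0.0350 = 48.506 s.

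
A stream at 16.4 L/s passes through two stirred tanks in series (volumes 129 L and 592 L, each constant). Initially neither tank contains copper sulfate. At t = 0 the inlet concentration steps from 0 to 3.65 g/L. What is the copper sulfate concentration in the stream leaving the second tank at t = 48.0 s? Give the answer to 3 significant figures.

2.42 g/L

Time constants: τᵢ = Vᵢ/Q for each well-mixed tank.
τ₁ = 129/16.4 = 7.8659 s; τ₂ = 592/16.4 = 36.098 s.
Solving the cascade with C₁(0)=C₂(0)=0 gives C₂(t) = C_in[1 − (τ₁ e^(−t/τ₁) − τ₂ e^(−t/τ₂))/(τ₁ − τ₂)].
At t = 48.0: e^(−t/τ₁) = 0.0022377, e^(−t/τ₂) = 0.26455.
C₂ = 3.65·[1 − (7.8659·0.0022377 − 36.098·0.26455)/(-28.232)] = 3.65·0.66237 = 2.4176 g/L.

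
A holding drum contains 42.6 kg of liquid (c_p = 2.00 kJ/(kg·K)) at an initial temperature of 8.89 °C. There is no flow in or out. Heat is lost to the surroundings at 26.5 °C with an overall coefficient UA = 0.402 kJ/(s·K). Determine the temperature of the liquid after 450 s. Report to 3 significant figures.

24.4 °C

First-law balance (no shaft work): M c_p dT/dt = −UA(T − T_amb).
dT/dt = (T_ss − T)/τ with T_ss = T_amb = 26.500 °C, τ = M c_p/UA = 42.6·2.00/0.402 = 211.94 s.
Solution: T(t) = T_ss + (T₀ − T_ss) e^(−t/τ).
T(450) = 26.500 + (-17.610)·0.11964 = 24.393 °C.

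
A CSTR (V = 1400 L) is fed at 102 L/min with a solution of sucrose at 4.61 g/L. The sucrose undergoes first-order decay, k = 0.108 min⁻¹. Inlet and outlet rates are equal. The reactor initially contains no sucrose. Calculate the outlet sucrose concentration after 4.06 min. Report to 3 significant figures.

Species balance: V dC/dt = Q C_in − Q C − k V C.
This is linear with rate a = Q/V + k = 0.18086 min⁻¹.
C_ss = Q C_in/(Q + kV) = 1.8571 g/L; C(t) = C_ss + (C₀ − C_ss) e^(−a t).
C(4.06) = 1.8571 + (-1.8571)·e^(−0.18086·4.06) = 1.8571 + (-1.8571)·0.47985 = 0.96597 g/L.

0.966 g/L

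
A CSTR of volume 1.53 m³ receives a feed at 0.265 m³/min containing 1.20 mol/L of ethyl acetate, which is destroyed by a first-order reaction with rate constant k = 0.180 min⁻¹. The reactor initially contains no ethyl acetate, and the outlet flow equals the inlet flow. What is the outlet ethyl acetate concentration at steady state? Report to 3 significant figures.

Species balance: V dC/dt = Q C_in − Q C − k V C.
At steady state: 0 = Q C_in − (Q + kV) C_ss, so C_ss = Q C_in/(Q + kV).
C_ss = 0.265·1.20/(0.265 + 0.180·1.53) = 0.31800/0.54040 = 0.58845 mol/L.

0.588 mol/L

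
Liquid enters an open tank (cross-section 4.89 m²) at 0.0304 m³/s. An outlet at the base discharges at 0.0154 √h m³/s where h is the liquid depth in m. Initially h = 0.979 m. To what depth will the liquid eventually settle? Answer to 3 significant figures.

Level balance: A dh/dt = 0.0304 − 0.0154 √h. Setting dh/dt = 0:
Q_in = 0.0154 √h_ss ⇒ √h_ss = 0.0304/0.0154 = 1.9740.
h_ss = 1.9740² = 3.8968 m. (Since h₀ = 0.979 m < h_ss, the level will rise toward this value.)

3.90 m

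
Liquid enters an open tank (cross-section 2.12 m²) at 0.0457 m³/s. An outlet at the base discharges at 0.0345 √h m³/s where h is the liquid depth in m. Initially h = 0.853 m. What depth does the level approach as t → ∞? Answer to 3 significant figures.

1.75 m

A dh/dt = Q_in − 0.0345 √h. Steady state requires inflow = outflow:
Q_in = 0.0345 √h_ss ⇒ √h_ss = 0.0457/0.0345 = 1.3246.
h_ss = 1.3246² = 1.7547 m. (Since h₀ = 0.853 m < h_ss, the level will rise toward this value.)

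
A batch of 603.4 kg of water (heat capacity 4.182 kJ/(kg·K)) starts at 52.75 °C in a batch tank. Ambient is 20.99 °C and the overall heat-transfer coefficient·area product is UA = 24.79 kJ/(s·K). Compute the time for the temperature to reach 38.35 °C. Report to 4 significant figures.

61.49 s

Lumped-capacitance energy balance: M c_p dT/dt = UA(T_amb − T).
τ = M c_p/UA = 101.792 s; T_ss = T_amb = 20.9900 °C.
T(t) = T_ss + (T₀ − T_ss)e^(−t/τ); set T = 38.35:
t = −τ ln[(T − T_ss)/(T₀ − T_ss)] = −101.792 · ln(0.546599) = 61.4862 s.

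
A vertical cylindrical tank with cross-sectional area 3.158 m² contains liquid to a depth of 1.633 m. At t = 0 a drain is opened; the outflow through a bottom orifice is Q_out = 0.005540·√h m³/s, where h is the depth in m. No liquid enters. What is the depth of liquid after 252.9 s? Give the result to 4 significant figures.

1.115 m

Accumulation of liquid (constant cross-section A): A dh/dt = −0.005540 √h.
This is separable: 2 d(√h)/dt = −0.005540/A, so √h = √h₀ − (0.005540/(2A)) t.
√h = √1.633 − 0.005540·252.9/(2·3.158) = 1.27789 − 0.221828 = 1.05606.
h = 1.05606² = 1.11526 m.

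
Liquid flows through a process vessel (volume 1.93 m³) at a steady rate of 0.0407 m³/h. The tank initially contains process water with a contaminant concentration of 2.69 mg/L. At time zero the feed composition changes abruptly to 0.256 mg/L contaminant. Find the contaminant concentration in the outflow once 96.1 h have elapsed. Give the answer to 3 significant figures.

Unsteady species balance (constant V, well mixed): V dC/dt = Q(C_in − C).
Rewrite as dC/dt + C/τ = C_in/τ, τ = V/Q = 47.420 h.
C approaches C_in exponentially: C(t) = C_in + (C₀ − C_in) e^(−t/τ).
C(96.1) = 0.256 + (2.69 − 0.256)·e^(−96.1/47.420) = 0.256 + (2.4340)·0.13179 = 0.57677 mg/L.

0.577 mg/L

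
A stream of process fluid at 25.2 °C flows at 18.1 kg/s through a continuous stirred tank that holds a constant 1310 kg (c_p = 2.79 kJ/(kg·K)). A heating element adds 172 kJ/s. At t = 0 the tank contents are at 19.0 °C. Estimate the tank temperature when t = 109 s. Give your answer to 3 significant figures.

First-law balance (no shaft work): M c_p dT/dt = ṁ c_p (T_in − T) + 172.
τ = M/ṁ = 72.376 s; T_ss = T_in + Q̇/(ṁ c_p) = 25.2 + 172/(18.1·2.79) = 28.606 °C.
This is linear first-order; T(t) = T_ss + (T₀ − T_ss) e^(−t/τ).
T(109) = 28.606 + (-9.6060)·e^(−109/72.376) = 28.606 + (-9.6060)·0.22179 = 26.476 °C.

26.5 °C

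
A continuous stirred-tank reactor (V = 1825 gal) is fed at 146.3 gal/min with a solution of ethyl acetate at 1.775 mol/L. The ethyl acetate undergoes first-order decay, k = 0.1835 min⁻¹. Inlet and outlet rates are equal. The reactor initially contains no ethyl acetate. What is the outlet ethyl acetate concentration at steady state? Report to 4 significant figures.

0.5397 mol/L

V dC/dt = Q(C_in − C) − k V C.
At steady state: 0 = Q C_in − (Q + kV) C_ss, so C_ss = Q C_in/(Q + kV).
C_ss = 146.3·1.775/(146.3 + 0.1835·1825) = 259.683/481.188 = 0.539670 mol/L.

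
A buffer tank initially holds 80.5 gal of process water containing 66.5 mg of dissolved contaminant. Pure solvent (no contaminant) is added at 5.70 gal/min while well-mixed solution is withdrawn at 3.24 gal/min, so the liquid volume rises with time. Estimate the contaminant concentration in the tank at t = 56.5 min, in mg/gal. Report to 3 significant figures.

Total volume: dV/dt = Q_in − Q_out = 2.4600 gal/min, so V(t) = 80.5 + 2.4600 t and V(56.5) = 219.49 gal.
Species balance (pure solvent in): dm/dt = −Q_out · m/V(t).
dm/m = −Q_out dt/(V₀ + 2.4600 t); integrating gives ln(m/m₀) = −(Q_out/(Q_in−Q_out)) ln(V/V₀).
m = m₀ (V₀/V)^(Q_out/(Q_in−Q_out)) = 66.5 × (80.5/219.49)^(1.3171) = 17.745 mg.
C = m/V = 17.745/219.49 = 0.080847 mg/gal.

0.0808 mg/gal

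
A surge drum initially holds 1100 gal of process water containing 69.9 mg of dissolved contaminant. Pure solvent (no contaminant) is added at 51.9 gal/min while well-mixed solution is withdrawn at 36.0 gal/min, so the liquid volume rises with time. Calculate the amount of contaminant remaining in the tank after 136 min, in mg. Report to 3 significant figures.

5.96 mg

Total volume: dV/dt = Q_in − Q_out = 15.900 gal/min, so V(t) = 1100 + 15.900 t and V(136) = 3262.4 gal.
Solute balance: dm/dt = 0 − Q_out C = −Q_out m/V(t).
Separate: dm/m = −Q_out dt/V(t) ⇒ ln(m/m₀) = −(Q_out/(Q_in−Q_out)) ln(V/V₀).
m = m₀ (V₀/V)^(Q_out/(Q_in−Q_out)) = 69.9 × (1100/3262.4)^(2.2642) = 5.9631 mg.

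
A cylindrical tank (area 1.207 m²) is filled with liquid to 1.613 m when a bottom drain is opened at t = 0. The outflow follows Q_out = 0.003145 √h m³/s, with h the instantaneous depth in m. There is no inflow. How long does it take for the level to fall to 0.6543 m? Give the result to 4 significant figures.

354.0 s

A dh/dt = −Q_out = −0.003145 √h.
This is separable: 2 d(√h)/dt = −0.003145/A, so √h = √h₀ − (0.003145/(2A)) t.
t = 2A(√h₀ − √h)/0.003145 = 2·1.207·(√1.613 − √0.6543)/0.003145
  = 2.41400 × (1.27004 − 0.808888) / 0.003145 = 353.965 s.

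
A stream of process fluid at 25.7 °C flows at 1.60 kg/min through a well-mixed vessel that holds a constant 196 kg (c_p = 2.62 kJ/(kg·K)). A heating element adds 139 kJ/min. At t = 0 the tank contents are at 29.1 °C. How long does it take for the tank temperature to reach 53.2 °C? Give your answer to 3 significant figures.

203 min

First-law balance (no shaft work): M c_p dT/dt = ṁ c_p (T_in − T) + 139.
τ = M/ṁ = 122.50 min; T_ss = T_in + Q̇/(ṁ c_p) = 58.858 °C.
T(t) = T_ss + (T₀ − T_ss) e^(−t/τ). Set T = 53.2:
e^(−t/τ) = (53.2 − 58.858)/(29.1 − 58.858) = 0.19014
t = −122.50 · ln(0.19014) = 203.35 min.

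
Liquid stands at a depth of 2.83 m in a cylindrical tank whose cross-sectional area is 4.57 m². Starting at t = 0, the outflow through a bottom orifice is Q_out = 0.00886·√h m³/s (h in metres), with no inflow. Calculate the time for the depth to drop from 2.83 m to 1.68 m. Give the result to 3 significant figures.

A dh/dt = −Q_out = −0.00886 √h.
∫ h^(−1/2) dh = −(0.00886/A) ∫ dt, giving 2√h = 2√h₀ − (0.00886/A) t.
t = 2A(√h₀ − √h)/0.00886 = 2·4.57·(√2.83 − √1.68)/0.00886
  = 9.1400 × (1.6823 − 1.2961) / 0.00886 = 398.31 s.

398 s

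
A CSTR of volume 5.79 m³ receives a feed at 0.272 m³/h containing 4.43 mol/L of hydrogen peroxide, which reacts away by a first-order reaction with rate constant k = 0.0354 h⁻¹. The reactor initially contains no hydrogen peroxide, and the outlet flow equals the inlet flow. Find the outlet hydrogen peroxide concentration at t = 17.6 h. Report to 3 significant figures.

1.93 mol/L

V dC/dt = Q(C_in − C) − k V C.
This is linear with rate a = Q/V + k = 0.082378 h⁻¹.
C_ss = Q C_in/(Q + kV) = 2.5263 mol/L; C(t) = C_ss + (C₀ − C_ss) e^(−a t).
C(17.6) = 2.5263 + (-2.5263)·e^(−0.082378·17.6) = 2.5263 + (-2.5263)·0.23461 = 1.9336 mol/L.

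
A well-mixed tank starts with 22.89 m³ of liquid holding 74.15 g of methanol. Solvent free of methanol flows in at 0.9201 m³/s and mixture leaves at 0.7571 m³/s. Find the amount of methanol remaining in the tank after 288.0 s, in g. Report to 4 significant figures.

Total volume: dV/dt = Q_in − Q_out = 0.163000 m³/s, so V(t) = 22.89 + 0.163000 t and V(288.0) = 69.8340 m³.
Species balance (pure solvent in): dm/dt = −Q_out · m/V(t).
dm/m = −Q_out dt/(V₀ + 0.163000 t); integrating gives ln(m/m₀) = −(Q_out/(Q_in−Q_out)) ln(V/V₀).
m = m₀ (V₀/V)^(Q_out/(Q_in−Q_out)) = 74.15 × (22.89/69.8340)^(4.64479) = 0.416945 g.

0.4169 g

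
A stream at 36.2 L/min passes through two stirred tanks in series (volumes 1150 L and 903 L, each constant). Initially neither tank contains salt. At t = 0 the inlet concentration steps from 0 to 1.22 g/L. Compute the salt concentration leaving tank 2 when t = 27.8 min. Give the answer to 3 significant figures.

0.316 g/L

Each tank obeys Vᵢ dCᵢ/dt = Q(Cᵢ₋₁ − Cᵢ), so τᵢ = Vᵢ/Q.
τ₁ = 1150/36.2 = 31.768 min; τ₂ = 903/36.2 = 24.945 min.
Tank 1: C₁ = C_in(1 − e^(−t/τ₁)). Tank 2 (τ₁ ≠ τ₂): C₂ = C_in[1 − (τ₁ e^(−t/τ₁) − τ₂ e^(−t/τ₂))/(τ₁ − τ₂)].
At t = 27.8: e^(−t/τ₁) = 0.41682, e^(−t/τ₂) = 0.32809.
C₂ = 1.22·[1 − (31.768·0.41682 − 24.945·0.32809)/(6.8232)] = 1.22·0.25879 = 0.31572 g/L.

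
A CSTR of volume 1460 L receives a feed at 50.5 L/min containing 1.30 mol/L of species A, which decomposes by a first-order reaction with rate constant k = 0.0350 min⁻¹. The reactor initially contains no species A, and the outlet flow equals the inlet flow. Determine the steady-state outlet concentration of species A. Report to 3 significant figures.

0.646 mol/L

Species balance: V dC/dt = Q C_in − Q C − k V C.
At steady state: 0 = Q C_in − (Q + kV) C_ss, so C_ss = Q C_in/(Q + kV).
C_ss = 50.5·1.30/(50.5 + 0.0350·1460) = 65.650/101.60 = 0.64616 mol/L.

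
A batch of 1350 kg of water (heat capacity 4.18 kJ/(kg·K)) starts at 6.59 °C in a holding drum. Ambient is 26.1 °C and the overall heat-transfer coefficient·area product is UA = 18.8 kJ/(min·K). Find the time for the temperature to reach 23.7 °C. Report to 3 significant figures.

M c_p dT/dt = −UA(T − T_amb).
τ = M c_p/UA = 300.16 min; T_ss = T_amb = 26.100 °C.
T(t) = T_ss + (T₀ − T_ss)e^(−t/τ); set T = 23.7:
t = −τ ln[(T − T_ss)/(T₀ − T_ss)] = −300.16 · ln(0.12301) = 628.97 min.

629 min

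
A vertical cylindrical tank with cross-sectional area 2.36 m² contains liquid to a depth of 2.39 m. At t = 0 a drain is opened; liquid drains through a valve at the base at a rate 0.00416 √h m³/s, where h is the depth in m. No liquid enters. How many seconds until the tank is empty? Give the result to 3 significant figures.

1750 s

Accumulation of liquid (constant cross-section A): A dh/dt = −0.00416 √h.
Separate and integrate: 2(√h − √h₀) = −(0.00416/A) t.
Set h = 0: 2√h₀ = (0.00416/A) t_empty ⇒ t_empty = 2A√h₀/0.00416.
t_empty = 2·2.36·√2.39/0.00416 = 4.7200·1.5460/0.00416 = 1754.1 s.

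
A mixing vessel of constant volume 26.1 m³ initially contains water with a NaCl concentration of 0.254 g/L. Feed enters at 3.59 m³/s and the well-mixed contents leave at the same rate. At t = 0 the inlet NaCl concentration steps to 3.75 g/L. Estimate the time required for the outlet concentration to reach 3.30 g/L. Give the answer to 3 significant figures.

14.9 s

Accumulation = in − out for the solute gives V dC/dt = Q(C_in − C), so τ = V/Q = 7.2702 s.
C(t) = C_in + (C₀ − C_in) e^(−t/τ). Set C = 3.30 and solve for t:
e^(−t/τ) = (C − C_in)/(C₀ − C_in) = (3.30 − 3.75)/(0.254 − 3.75) = 0.12872
t = −τ ln(…) = 7.2702 × 2.0501 = 14.905 s.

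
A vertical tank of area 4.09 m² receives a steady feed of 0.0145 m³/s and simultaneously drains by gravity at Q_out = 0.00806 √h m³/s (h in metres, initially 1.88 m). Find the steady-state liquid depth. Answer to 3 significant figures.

Unsteady balance on liquid volume: A dh/dt = Q_in − 0.00806 √h. At steady state dh/dt = 0:
Q_in = 0.00806 √h_ss ⇒ √h_ss = 0.0145/0.00806 = 1.7990.
h_ss = 1.7990² = 3.2364 m. (Since h₀ = 1.88 m < h_ss, the level will rise toward this value.)

3.24 m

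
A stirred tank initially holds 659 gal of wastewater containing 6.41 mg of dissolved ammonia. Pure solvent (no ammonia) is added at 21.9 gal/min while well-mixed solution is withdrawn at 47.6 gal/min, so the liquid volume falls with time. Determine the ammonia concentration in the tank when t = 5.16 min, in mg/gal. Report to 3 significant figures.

Total volume: dV/dt = Q_in − Q_out = -25.700 gal/min, so V(t) = 659 − 25.700 t and V(5.16) = 526.39 gal.
No ammonia enters, so dm/dt = −Q_out · (m/V).
Separate: dm/m = −Q_out dt/V(t) ⇒ ln(m/m₀) = −(Q_out/(Q_in−Q_out)) ln(V/V₀).
m = m₀ (V₀/V)^(Q_out/(Q_in−Q_out)) = 6.41 × (659/526.39)^(-1.8521) = 4.2279 mg.
C = m/V = 4.2279/526.39 = 0.0080320 mg/gal.

0.00803 mg/gal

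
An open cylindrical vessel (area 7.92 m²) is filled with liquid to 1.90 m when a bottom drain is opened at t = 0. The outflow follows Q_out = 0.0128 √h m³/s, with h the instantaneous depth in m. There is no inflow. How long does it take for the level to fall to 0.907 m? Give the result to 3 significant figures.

Mass balance (ρ constant): A dh/dt = −0.0128 √h.
∫ h^(−1/2) dh = −(0.0128/A) ∫ dt, giving 2√h = 2√h₀ − (0.0128/A) t.
t = 2A(√h₀ − √h)/0.0128 = 2·7.92·(√1.90 − √0.907)/0.0128
  = 15.840 × (1.3784 − 0.95237) / 0.0128 = 527.22 s.

527 s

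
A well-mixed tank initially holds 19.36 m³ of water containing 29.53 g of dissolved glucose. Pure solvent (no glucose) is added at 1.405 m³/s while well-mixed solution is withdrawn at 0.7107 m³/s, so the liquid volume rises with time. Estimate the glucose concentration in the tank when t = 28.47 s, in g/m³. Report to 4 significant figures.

0.3673 g/m³

Let m(t) be the amount of glucose. Volume: V(t) = V₀ + (Q_in − Q_out) t = 19.36 + 0.694300 t; V(28.47) = 39.1267 m³.
Solute balance: dm/dt = 0 − Q_out C = −Q_out m/V(t).
Separate: dm/m = −Q_out dt/V(t) ⇒ ln(m/m₀) = −(Q_out/(Q_in−Q_out)) ln(V/V₀).
m = m₀ (V₀/V)^(Q_out/(Q_in−Q_out)) = 29.53 × (19.36/39.1267)^(1.02362) = 14.3707 g.
C = m/V = 14.3707/39.1267 = 0.367286 g/m³.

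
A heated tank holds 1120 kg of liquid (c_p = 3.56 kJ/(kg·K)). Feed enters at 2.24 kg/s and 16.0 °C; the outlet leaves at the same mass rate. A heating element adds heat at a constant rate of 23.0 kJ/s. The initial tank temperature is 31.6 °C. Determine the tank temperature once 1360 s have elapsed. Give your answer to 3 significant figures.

19.7 °C

First-law balance (no shaft work): M c_p dT/dt = ṁ c_p (T_in − T) + 23.0.
Rearrange: dT/dt = (T_ss − T)/τ with τ = M/ṁ = 500.00 s and T_ss = T_in + Q̇/(ṁ c_p) = 18.884 °C.
Solution: T(t) = T_ss + (T₀ − T_ss) e^(−t/τ).
T(1360) = 18.884 + (12.716)·e^(−1360/500.00) = 18.884 + (12.716)·0.065875 = 19.722 °C.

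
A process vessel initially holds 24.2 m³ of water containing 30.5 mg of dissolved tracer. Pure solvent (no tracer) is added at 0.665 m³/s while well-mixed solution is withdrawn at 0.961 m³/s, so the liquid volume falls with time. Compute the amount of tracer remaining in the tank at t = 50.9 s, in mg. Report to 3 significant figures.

Total volume: dV/dt = Q_in − Q_out = -0.29600 m³/s, so V(t) = 24.2 − 0.29600 t and V(50.9) = 9.1336 m³.
No tracer enters, so dm/dt = −Q_out · (m/V).
Separate: dm/m = −Q_out dt/V(t) ⇒ ln(m/m₀) = −(Q_out/(Q_in−Q_out)) ln(V/V₀).
m = m₀ (V₀/V)^(Q_out/(Q_in−Q_out)) = 30.5 × (24.2/9.1336)^(-3.2466) = 1.2895 mg.

1.29 mg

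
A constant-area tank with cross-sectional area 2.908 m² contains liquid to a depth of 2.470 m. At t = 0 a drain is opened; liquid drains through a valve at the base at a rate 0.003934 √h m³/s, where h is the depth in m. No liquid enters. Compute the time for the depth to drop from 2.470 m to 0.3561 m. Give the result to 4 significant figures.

1441 s

A dh/dt = −Q_out = −0.003934 √h.
∫ h^(−1/2) dh = −(0.003934/A) ∫ dt, giving 2√h = 2√h₀ − (0.003934/A) t.
t = 2A(√h₀ − √h)/0.003934 = 2·2.908·(√2.470 − √0.3561)/0.003934
  = 5.81600 × (1.57162 − 0.596741) / 0.003934 = 1441.26 s.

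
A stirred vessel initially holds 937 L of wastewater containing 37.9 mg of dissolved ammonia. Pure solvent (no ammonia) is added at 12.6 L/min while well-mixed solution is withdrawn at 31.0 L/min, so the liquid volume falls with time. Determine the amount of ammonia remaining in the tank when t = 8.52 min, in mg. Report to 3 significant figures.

27.8 mg

Let m(t) be the amount of ammonia. Volume: V(t) = V₀ + (Q_in − Q_out) t = 937 − 18.400 t; V(8.52) = 780.23 L.
No ammonia enters, so dm/dt = −Q_out · (m/V).
dm/m = −Q_out dt/(V₀ − 18.400 t); integrating gives ln(m/m₀) = −(Q_out/(Q_in−Q_out)) ln(V/V₀).
m = m₀ (V₀/V)^(Q_out/(Q_in−Q_out)) = 37.9 × (937/780.23)^(-1.6848) = 27.840 mg.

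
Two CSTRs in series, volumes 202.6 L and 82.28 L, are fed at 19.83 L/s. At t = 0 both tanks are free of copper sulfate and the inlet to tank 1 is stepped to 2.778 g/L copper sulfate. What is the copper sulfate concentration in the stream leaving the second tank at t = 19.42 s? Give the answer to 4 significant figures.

Species balance on tank i: dCᵢ/dt = (Cᵢ₋₁ − Cᵢ)/τᵢ with τᵢ = Vᵢ/Q.
τ₁ = 202.6/19.83 = 10.2168 s; τ₂ = 82.28/19.83 = 4.14927 s.
Solving the cascade with C₁(0)=C₂(0)=0 gives C₂(t) = C_in[1 − (τ₁ e^(−t/τ₁) − τ₂ e^(−t/τ₂))/(τ₁ − τ₂)].
At t = 19.42: e^(−t/τ₁) = 0.149452, e^(−t/τ₂) = 0.00927583.
C₂ = 2.778·[1 − (10.2168·0.149452 − 4.14927·0.00927583)/(6.06757)] = 2.778·0.754690 = 2.09653 g/L.

2.097 g/L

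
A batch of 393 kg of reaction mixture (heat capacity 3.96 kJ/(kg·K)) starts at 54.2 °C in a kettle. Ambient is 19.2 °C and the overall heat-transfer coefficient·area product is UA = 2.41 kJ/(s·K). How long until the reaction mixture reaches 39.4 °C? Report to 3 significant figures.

355 s

Lumped-capacitance energy balance: M c_p dT/dt = UA(T_amb − T).
τ = M c_p/UA = 645.76 s; T_ss = T_amb = 19.200 °C.
T(t) = T_ss + (T₀ − T_ss)e^(−t/τ); set T = 39.4:
t = −τ ln[(T − T_ss)/(T₀ − T_ss)] = −645.76 · ln(0.57714) = 354.95 s.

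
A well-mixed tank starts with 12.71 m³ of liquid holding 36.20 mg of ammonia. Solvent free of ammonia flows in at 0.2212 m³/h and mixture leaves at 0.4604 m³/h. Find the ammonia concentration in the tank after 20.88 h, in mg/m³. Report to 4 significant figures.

Let m(t) be the amount of ammonia. Volume: V(t) = V₀ + (Q_in − Q_out) t = 12.71 − 0.239200 t; V(20.88) = 7.71550 m³.
No ammonia enters, so dm/dt = −Q_out · (m/V).
Separate: dm/m = −Q_out dt/V(t) ⇒ ln(m/m₀) = −(Q_out/(Q_in−Q_out)) ln(V/V₀).
m = m₀ (V₀/V)^(Q_out/(Q_in−Q_out)) = 36.20 × (12.71/7.71550)^(-1.92475) = 13.8503 mg.
C = m/V = 13.8503/7.71550 = 1.79513 mg/m³.

1.795 mg/m³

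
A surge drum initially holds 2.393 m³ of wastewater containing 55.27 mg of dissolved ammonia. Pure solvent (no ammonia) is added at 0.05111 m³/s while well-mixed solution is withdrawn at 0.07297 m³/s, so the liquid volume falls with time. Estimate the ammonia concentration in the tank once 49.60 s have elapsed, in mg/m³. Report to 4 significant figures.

5.633 mg/m³

Total volume: dV/dt = Q_in − Q_out = -0.0218600 m³/s, so V(t) = 2.393 − 0.0218600 t and V(49.60) = 1.30874 m³.
Species balance (pure solvent in): dm/dt = −Q_out · m/V(t).
dm/m = −Q_out dt/(V₀ − 0.0218600 t); integrating gives ln(m/m₀) = −(Q_out/(Q_in−Q_out)) ln(V/V₀).
m = m₀ (V₀/V)^(Q_out/(Q_in−Q_out)) = 55.27 × (2.393/1.30874)^(-3.33806) = 7.37265 mg.
C = m/V = 7.37265/1.30874 = 5.63338 mg/m³.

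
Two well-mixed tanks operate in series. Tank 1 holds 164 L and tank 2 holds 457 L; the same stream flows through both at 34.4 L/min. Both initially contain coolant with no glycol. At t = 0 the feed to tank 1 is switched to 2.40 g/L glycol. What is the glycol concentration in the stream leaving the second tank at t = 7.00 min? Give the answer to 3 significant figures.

0.499 g/L

Time constants: τᵢ = Vᵢ/Q for each well-mixed tank.
τ₁ = 164/34.4 = 4.7674 min; τ₂ = 457/34.4 = 13.285 min.
Tank 1: C₁ = C_in(1 − e^(−t/τ₁)). Tank 2 (τ₁ ≠ τ₂): C₂ = C_in[1 − (τ₁ e^(−t/τ₁) − τ₂ e^(−t/τ₂))/(τ₁ − τ₂)].
At t = 7.00: e^(−t/τ₁) = 0.23032, e^(−t/τ₂) = 0.59042.
C₂ = 2.40·[1 − (4.7674·0.23032 − 13.285·0.59042)/(-8.5174)] = 2.40·0.20802 = 0.49924 g/L.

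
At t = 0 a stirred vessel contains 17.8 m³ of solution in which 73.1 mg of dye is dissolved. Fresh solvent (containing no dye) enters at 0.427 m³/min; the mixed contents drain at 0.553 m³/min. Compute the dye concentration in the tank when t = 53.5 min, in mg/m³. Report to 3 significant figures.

Let m(t) be the amount of dye. Volume: V(t) = V₀ + (Q_in − Q_out) t = 17.8 − 0.12600 t; V(53.5) = 11.059 m³.
Solute balance: dm/dt = 0 − Q_out C = −Q_out m/V(t).
Separate: dm/m = −Q_out dt/V(t) ⇒ ln(m/m₀) = −(Q_out/(Q_in−Q_out)) ln(V/V₀).
m = m₀ (V₀/V)^(Q_out/(Q_in−Q_out)) = 73.1 × (17.8/11.059)^(-4.3889) = 9.0514 mg.
C = m/V = 9.0514/11.059 = 0.81846 mg/m³.

0.818 mg/m³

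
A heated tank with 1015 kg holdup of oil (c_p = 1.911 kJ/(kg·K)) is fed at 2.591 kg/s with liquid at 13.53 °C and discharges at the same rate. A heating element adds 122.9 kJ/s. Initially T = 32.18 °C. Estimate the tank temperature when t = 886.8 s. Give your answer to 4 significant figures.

37.71 °C

M c_p dT/dt = ṁ c_p (T_in − T) + Q̇.
Rearrange: dT/dt = (T_ss − T)/τ with τ = M/ṁ = 391.741 s and T_ss = T_in + Q̇/(ṁ c_p) = 38.3513 °C.
Integrating: T(t) = T_ss + (T₀ − T_ss) e^(−t/τ).
T(886.8) = 38.3513 + (-6.17126)·e^(−886.8/391.741) = 38.3513 + (-6.17126)·0.103961 = 37.7097 °C.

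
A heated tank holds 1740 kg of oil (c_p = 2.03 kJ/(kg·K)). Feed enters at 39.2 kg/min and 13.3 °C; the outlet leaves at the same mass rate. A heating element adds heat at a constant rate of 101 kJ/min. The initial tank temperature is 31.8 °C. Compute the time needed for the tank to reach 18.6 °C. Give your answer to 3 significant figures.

64.5 min

Heat balance on the well-mixed liquid: M c_p dT/dt = ṁ c_p (T_in − T) + 101.
τ = M/ṁ = 44.388 min; T_ss = T_in + Q̇/(ṁ c_p) = 14.569 °C.
T(t) = T_ss + (T₀ − T_ss) e^(−t/τ). Set T = 18.6:
e^(−t/τ) = (18.6 − 14.569)/(31.8 − 14.569) = 0.23393
t = −44.388 · ln(0.23393) = 64.484 min.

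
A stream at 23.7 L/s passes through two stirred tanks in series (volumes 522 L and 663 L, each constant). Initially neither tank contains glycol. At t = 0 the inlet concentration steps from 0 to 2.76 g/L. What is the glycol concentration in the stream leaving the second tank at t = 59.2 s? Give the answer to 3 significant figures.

1.89 g/L

Time constants: τᵢ = Vᵢ/Q for each well-mixed tank.
τ₁ = 522/23.7 = 22.025 s; τ₂ = 663/23.7 = 27.975 s.
Tank 1: C₁ = C_in(1 − e^(−t/τ₁)). Tank 2 (τ₁ ≠ τ₂): C₂ = C_in[1 − (τ₁ e^(−t/τ₁) − τ₂ e^(−t/τ₂))/(τ₁ − τ₂)].
At t = 59.2: e^(−t/τ₁) = 0.068029, e^(−t/τ₂) = 0.12049.
C₂ = 2.76·[1 − (22.025·0.068029 − 27.975·0.12049)/(-5.9494)] = 2.76·0.68530 = 1.8914 g/L.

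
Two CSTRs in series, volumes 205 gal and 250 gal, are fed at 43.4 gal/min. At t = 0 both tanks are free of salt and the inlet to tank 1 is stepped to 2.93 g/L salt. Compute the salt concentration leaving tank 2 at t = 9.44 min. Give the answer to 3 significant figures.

1.58 g/L

Species balance on tank i: dCᵢ/dt = (Cᵢ₋₁ − Cᵢ)/τᵢ with τᵢ = Vᵢ/Q.
τ₁ = 205/43.4 = 4.7235 min; τ₂ = 250/43.4 = 5.7604 min.
Tank 1: C₁ = C_in(1 − e^(−t/τ₁)). Tank 2 (τ₁ ≠ τ₂): C₂ = C_in[1 − (τ₁ e^(−t/τ₁) − τ₂ e^(−t/τ₂))/(τ₁ − τ₂)].
At t = 9.44: e^(−t/τ₁) = 0.13554, e^(−t/τ₂) = 0.19422.
C₂ = 2.93·[1 − (4.7235·0.13554 − 5.7604·0.19422)/(-1.0369)] = 2.93·0.53846 = 1.5777 g/L.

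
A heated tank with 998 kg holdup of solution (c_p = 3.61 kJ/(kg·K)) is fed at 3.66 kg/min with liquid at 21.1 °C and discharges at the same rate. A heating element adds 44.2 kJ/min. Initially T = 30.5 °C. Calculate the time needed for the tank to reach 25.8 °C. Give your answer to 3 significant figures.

First-law balance (no shaft work): M c_p dT/dt = ṁ c_p (T_in − T) + 44.2.
τ = M/ṁ = 272.68 min; T_ss = T_in + Q̇/(ṁ c_p) = 24.445 °C.
T(t) = T_ss + (T₀ − T_ss) e^(−t/τ). Set T = 25.8:
e^(−t/τ) = (25.8 − 24.445)/(30.5 − 24.445) = 0.22374
t = −272.68 · ln(0.22374) = 408.27 min.

408 min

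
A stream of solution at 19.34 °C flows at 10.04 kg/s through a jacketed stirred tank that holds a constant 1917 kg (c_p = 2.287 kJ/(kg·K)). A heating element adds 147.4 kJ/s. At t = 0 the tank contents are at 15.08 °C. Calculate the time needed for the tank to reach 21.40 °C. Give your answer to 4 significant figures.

171.1 s

M c_p dT/dt = ṁ c_p (T_in − T) + Q̇.
τ = M/ṁ = 190.936 s; T_ss = T_in + Q̇/(ṁ c_p) = 25.7594 °C.
T(t) = T_ss + (T₀ − T_ss) e^(−t/τ). Set T = 21.40:
e^(−t/τ) = (21.40 − 25.7594)/(15.08 − 25.7594) = 0.408209
t = −190.936 · ln(0.408209) = 171.074 s.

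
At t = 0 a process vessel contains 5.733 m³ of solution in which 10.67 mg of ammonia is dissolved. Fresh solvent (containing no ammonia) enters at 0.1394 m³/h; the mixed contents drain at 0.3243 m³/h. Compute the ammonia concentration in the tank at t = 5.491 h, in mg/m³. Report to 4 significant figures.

Total volume: dV/dt = Q_in − Q_out = -0.184900 m³/h, so V(t) = 5.733 − 0.184900 t and V(5.491) = 4.71771 m³.
Species balance (pure solvent in): dm/dt = −Q_out · m/V(t).
dm/m = −Q_out dt/(V₀ − 0.184900 t); integrating gives ln(m/m₀) = −(Q_out/(Q_in−Q_out)) ln(V/V₀).
m = m₀ (V₀/V)^(Q_out/(Q_in−Q_out)) = 10.67 × (5.733/4.71771)^(-1.75392) = 7.58044 mg.
C = m/V = 7.58044/4.71771 = 1.60680 mg/m³.

1.607 mg/m³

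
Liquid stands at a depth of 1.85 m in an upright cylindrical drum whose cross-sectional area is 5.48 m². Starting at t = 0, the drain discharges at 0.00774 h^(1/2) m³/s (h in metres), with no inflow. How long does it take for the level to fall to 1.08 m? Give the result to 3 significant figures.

A dh/dt = −Q_out = −0.00774 √h.
This is separable: 2 d(√h)/dt = −0.00774/A, so √h = √h₀ − (0.00774/(2A)) t.
t = 2A(√h₀ − √h)/0.00774 = 2·5.48·(√1.85 − √1.08)/0.00774
  = 10.960 × (1.3601 − 1.0392) / 0.00774 = 454.42 s.

454 s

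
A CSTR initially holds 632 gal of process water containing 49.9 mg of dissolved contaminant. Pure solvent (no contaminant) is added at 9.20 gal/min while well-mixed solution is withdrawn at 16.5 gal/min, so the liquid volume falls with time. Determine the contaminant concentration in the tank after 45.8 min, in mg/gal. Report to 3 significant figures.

0.0306 mg/gal

Let m(t) be the amount of contaminant. Volume: V(t) = V₀ + (Q_in − Q_out) t = 632 − 7.3000 t; V(45.8) = 297.66 gal.
Solute balance: dm/dt = 0 − Q_out C = −Q_out m/V(t).
dm/m = −Q_out dt/(V₀ − 7.3000 t); integrating gives ln(m/m₀) = −(Q_out/(Q_in−Q_out)) ln(V/V₀).
m = m₀ (V₀/V)^(Q_out/(Q_in−Q_out)) = 49.9 × (632/297.66)^(-2.2603) = 9.0991 mg.
C = m/V = 9.0991/297.66 = 0.030569 mg/gal.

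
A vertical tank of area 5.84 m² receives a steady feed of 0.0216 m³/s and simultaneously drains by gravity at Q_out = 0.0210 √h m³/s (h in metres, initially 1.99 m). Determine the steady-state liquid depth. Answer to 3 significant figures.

Volume balance on the tank: A dh/dt = Q_in − 0.0210 √h. At steady state dh/dt = 0:
Q_in = 0.0210 √h_ss ⇒ √h_ss = 0.0216/0.0210 = 1.0286.
h_ss = 1.0286² = 1.0580 m. (Since h₀ = 1.99 m > h_ss, the level will fall toward this value.)

1.06 m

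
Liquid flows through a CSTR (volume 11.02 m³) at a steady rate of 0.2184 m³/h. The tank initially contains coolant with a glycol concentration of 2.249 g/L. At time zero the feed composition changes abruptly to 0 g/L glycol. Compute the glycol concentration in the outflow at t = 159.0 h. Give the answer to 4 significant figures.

Transient balance on the dissolved component: V dC/dt = Q(C_in − C).
Time constant τ = V/Q = 11.02/0.2184 = 50.4579 h.
C approaches C_in exponentially: C(t) = C_in + (C₀ − C_in) e^(−t/τ).
C(159.0) = 0 + (2.249 − 0)·e^(−159.0/50.4579) = 0 + (2.24900)·0.0428032 = 0.0962643 g/L.

0.09626 g/L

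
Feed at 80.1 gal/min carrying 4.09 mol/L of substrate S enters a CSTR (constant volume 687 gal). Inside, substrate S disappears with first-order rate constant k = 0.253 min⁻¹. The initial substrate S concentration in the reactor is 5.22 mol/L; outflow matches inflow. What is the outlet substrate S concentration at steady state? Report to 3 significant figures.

Accumulation = in − out − consumed: V dC/dt = Q C_in − Q C − k V C.
Steady state (dC/dt = 0): C_ss = Q C_in/(Q + kV) = C_in/(1 + kV/Q).
C_ss = 80.1·4.09/(80.1 + 0.253·687) = 327.61/253.91 = 1.2903 mol/L.

1.29 mol/L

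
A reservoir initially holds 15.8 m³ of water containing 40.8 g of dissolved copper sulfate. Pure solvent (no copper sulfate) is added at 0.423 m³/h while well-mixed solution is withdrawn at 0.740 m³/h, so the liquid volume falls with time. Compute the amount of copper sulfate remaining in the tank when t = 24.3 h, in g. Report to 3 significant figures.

Total volume: dV/dt = Q_in − Q_out = -0.31700 m³/h, so V(t) = 15.8 − 0.31700 t and V(24.3) = 8.0969 m³.
Solute balance: dm/dt = 0 − Q_out C = −Q_out m/V(t).
dm/m = −Q_out dt/(V₀ − 0.31700 t); integrating gives ln(m/m₀) = −(Q_out/(Q_in−Q_out)) ln(V/V₀).
m = m₀ (V₀/V)^(Q_out/(Q_in−Q_out)) = 40.8 × (15.8/8.0969)^(-2.3344) = 8.5684 g.

8.57 g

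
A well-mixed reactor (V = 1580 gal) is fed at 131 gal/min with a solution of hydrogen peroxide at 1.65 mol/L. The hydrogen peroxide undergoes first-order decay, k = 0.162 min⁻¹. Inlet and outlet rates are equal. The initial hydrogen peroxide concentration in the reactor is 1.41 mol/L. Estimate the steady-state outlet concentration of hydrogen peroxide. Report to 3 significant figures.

V dC/dt = Q(C_in − C) − k V C.
Steady state (dC/dt = 0): C_ss = Q C_in/(Q + kV) = C_in/(1 + kV/Q).
C_ss = 131·1.65/(131 + 0.162·1580) = 216.15/386.96 = 0.55858 mol/L.

0.559 mol/L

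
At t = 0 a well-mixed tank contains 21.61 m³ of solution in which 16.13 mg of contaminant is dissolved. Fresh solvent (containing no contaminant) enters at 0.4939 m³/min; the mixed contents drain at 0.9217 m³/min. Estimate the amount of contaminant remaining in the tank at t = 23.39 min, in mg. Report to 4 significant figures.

4.225 mg

Let m(t) be the amount of contaminant. Volume: V(t) = V₀ + (Q_in − Q_out) t = 21.61 − 0.427800 t; V(23.39) = 11.6038 m³.
No contaminant enters, so dm/dt = −Q_out · (m/V).
dm/m = −Q_out dt/(V₀ − 0.427800 t); integrating gives ln(m/m₀) = −(Q_out/(Q_in−Q_out)) ln(V/V₀).
m = m₀ (V₀/V)^(Q_out/(Q_in−Q_out)) = 16.13 × (21.61/11.6038)^(-2.15451) = 4.22470 mg.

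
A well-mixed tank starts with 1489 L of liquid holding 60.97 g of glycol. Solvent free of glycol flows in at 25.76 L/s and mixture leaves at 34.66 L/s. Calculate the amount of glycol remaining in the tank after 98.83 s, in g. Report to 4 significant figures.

Total volume: dV/dt = Q_in − Q_out = -8.90000 L/s, so V(t) = 1489 − 8.90000 t and V(98.83) = 609.413 L.
Species balance (pure solvent in): dm/dt = −Q_out · m/V(t).
dm/m = −Q_out dt/(V₀ − 8.90000 t); integrating gives ln(m/m₀) = −(Q_out/(Q_in−Q_out)) ln(V/V₀).
m = m₀ (V₀/V)^(Q_out/(Q_in−Q_out)) = 60.97 × (1489/609.413)^(-3.89438) = 1.88002 g.

1.880 g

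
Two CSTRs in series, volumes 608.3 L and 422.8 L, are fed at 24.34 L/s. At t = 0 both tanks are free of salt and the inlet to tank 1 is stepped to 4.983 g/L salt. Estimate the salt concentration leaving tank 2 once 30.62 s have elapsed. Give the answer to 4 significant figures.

2.132 g/L

Species balance on tank i: dCᵢ/dt = (Cᵢ₋₁ − Cᵢ)/τᵢ with τᵢ = Vᵢ/Q.
τ₁ = 608.3/24.34 = 24.9918 s; τ₂ = 422.8/24.34 = 17.3706 s.
Solving the cascade with C₁(0)=C₂(0)=0 gives C₂(t) = C_in[1 − (τ₁ e^(−t/τ₁) − τ₂ e^(−t/τ₂))/(τ₁ − τ₂)].
At t = 30.62: e^(−t/τ₁) = 0.293698, e^(−t/τ₂) = 0.171572.
C₂ = 4.983·[1 − (24.9918·0.293698 − 17.3706·0.171572)/(7.62120)] = 4.983·0.427947 = 2.13246 g/L.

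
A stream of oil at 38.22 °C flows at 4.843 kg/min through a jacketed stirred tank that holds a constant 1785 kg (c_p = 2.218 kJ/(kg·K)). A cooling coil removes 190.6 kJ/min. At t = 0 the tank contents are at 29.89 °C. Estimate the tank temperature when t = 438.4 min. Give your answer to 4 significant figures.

23.34 °C

M c_p dT/dt = ṁ c_p (T_in − T) − Q̇.
Rearrange: dT/dt = (T_ss − T)/τ with τ = M/ṁ = 368.573 min and T_ss = T_in − Q̇/(ṁ c_p) = 20.4762 °C.
This is linear first-order; T(t) = T_ss + (T₀ − T_ss) e^(−t/τ).
T(438.4) = 20.4762 + (9.41381)·e^(−438.4/368.573) = 20.4762 + (9.41381)·0.304388 = 23.3416 °C.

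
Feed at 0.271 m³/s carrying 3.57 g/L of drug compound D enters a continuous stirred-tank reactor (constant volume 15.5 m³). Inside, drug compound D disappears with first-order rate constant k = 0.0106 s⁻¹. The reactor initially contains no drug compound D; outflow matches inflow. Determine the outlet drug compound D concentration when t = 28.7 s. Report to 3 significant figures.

1.23 g/L

V dC/dt = Q(C_in − C) − k V C.
This is linear with rate a = Q/V + k = 0.028084 s⁻¹.
C_ss = Q C_in/(Q + kV) = 2.2225 g/L; C(t) = C_ss + (C₀ − C_ss) e^(−a t).
C(28.7) = 2.2225 + (-2.2225)·e^(−0.028084·28.7) = 2.2225 + (-2.2225)·0.44664 = 1.2299 g/L.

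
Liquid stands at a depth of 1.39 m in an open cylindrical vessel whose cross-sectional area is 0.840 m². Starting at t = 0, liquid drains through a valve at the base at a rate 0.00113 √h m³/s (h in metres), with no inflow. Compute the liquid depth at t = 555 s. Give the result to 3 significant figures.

0.649 m

A dh/dt = −Q_out = −0.00113 √h.
This is separable: 2 d(√h)/dt = −0.00113/A, so √h = √h₀ − (0.00113/(2A)) t.
√h = √1.39 − 0.00113·555/(2·0.840) = 1.1790 − 0.37330 = 0.80568.
h = 0.80568² = 0.64912 m.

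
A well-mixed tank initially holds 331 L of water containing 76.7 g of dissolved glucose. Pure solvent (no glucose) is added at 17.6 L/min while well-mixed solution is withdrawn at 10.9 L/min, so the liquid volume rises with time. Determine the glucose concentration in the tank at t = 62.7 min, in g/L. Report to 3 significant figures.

Total volume: dV/dt = Q_in − Q_out = 6.7000 L/min, so V(t) = 331 + 6.7000 t and V(62.7) = 751.09 L.
No glucose enters, so dm/dt = −Q_out · (m/V).
dm/m = −Q_out dt/(V₀ + 6.7000 t); integrating gives ln(m/m₀) = −(Q_out/(Q_in−Q_out)) ln(V/V₀).
m = m₀ (V₀/V)^(Q_out/(Q_in−Q_out)) = 76.7 × (331/751.09)^(1.6269) = 20.223 g.
C = m/V = 20.223/751.09 = 0.026925 g/L.

0.0269 g/L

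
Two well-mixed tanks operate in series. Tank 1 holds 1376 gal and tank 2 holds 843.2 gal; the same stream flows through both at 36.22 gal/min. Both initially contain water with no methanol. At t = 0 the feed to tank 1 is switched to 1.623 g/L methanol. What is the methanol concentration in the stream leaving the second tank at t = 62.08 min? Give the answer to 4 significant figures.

0.9836 g/L

Species balance on tank i: dCᵢ/dt = (Cᵢ₋₁ − Cᵢ)/τᵢ with τᵢ = Vᵢ/Q.
τ₁ = 1376/36.22 = 37.9901 min; τ₂ = 843.2/36.22 = 23.2800 min.
Tank 1: C₁ = C_in(1 − e^(−t/τ₁)). Tank 2 (τ₁ ≠ τ₂): C₂ = C_in[1 − (τ₁ e^(−t/τ₁) − τ₂ e^(−t/τ₂))/(τ₁ − τ₂)].
At t = 62.08: e^(−t/τ₁) = 0.195126, e^(−t/τ₂) = 0.0694831.
C₂ = 1.623·[1 − (37.9901·0.195126 − 23.2800·0.0694831)/(14.7101)] = 1.623·0.606035 = 0.983594 g/L.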